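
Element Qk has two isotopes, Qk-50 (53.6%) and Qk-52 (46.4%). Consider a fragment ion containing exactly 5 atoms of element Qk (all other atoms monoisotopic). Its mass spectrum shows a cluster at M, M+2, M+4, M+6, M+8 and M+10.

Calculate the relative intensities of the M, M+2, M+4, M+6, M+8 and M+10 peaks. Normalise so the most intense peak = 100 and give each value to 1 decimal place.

The 5 Qk atoms are independent, so intensities follow the terms of (0.536 + 0.464)^5.
P(M) = 0.536^5 = 0.044241
P(M+2) = 5 × 0.536^4 × 0.464^1 = 0.191490
P(M+4) = 10 × 0.536^3 × 0.464^2 = 0.331536
P(M+6) = 10 × 0.536^2 × 0.464^3 = 0.287001
P(M+8) = 5 × 0.536^1 × 0.464^4 = 0.124224
P(M+10) = 0.464^5 = 0.021507
The M+4 peak is largest (0.331536); scaling to 100 gives 13.3 : 57.8 : 100.0 : 86.6 : 37.5 : 6.5.

13.3 : 57.8 : 100.0 : 86.6 : 37.5 : 6.5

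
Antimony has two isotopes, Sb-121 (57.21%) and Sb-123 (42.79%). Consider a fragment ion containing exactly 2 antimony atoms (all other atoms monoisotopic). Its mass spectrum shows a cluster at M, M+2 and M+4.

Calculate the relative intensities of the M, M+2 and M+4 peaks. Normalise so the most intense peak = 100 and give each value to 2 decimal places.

Each Sb atom is independently Sb-121 (p = 0.5721) or Sb-123 (q = 0.4279); the cluster is the binomial expansion (p + q)^2.
P(M) = 0.5721^2 = 0.327298
P(M+2) = 2 × 0.5721^1 × 0.4279^1 = 0.489603
P(M+4) = 0.4279^2 = 0.183098
The M+2 peak is largest (0.489603); scaling to 100 gives 66.85 : 100.00 : 37.40.

66.85 : 100.00 : 37.40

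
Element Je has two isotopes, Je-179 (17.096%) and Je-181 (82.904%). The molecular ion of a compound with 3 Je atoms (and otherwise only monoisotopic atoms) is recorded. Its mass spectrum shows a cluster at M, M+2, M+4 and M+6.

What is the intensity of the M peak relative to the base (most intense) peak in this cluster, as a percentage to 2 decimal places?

0.88%

Term probabilities: M 0.0050, M+2 0.0727, M+4 0.3525, M+6 0.5698. Base peak = M+6.
P(M+6) = C(3,3) × 0.17096^0 × 0.82904^3 = 1 × 1.0000 × 0.56980526 = 0.569805 (base)
P(M) = C(3,0) × 0.17096^3 × 0.82904^0 = 1 × 0.0049967 × 1.0000 = 0.004997
Relative intensity = 0.004997 / 0.569805 × 100 = 0.88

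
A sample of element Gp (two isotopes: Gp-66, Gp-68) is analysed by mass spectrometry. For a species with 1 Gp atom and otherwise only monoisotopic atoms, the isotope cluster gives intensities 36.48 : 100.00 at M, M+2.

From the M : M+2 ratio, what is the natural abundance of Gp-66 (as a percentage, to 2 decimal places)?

If p is the fraction of Gp that is Gp-66, then I(M+2)/I(M) = [C(1,1)·p^0·(1−p)] / p^1 = 1·(1−p)/p = 100.00/36.48 = 2.7412
(1−p)/p = 2.7412/1 = 2.7412  ⇒  p = 1/(1 + 2.7412) = 0.2673
Gp-66: 26.73%, Gp-68: 73.27%.

26.73%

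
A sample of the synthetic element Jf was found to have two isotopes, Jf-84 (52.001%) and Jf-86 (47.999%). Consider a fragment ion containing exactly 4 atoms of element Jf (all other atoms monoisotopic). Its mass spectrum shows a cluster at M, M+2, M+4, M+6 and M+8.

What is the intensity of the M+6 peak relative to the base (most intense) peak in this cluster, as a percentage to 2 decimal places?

61.54%

Term probabilities: M 0.0731, M+2 0.2700, M+4 0.3738, M+6 0.2300, M+8 0.0531. Base peak = M+4.
P(M+4) = C(4,2) × 0.52001^2 × 0.47999^2 = 6 × 0.2704104 × 0.2303904 = 0.373800 (base)
P(M+6) = C(4,3) × 0.52001^1 × 0.47999^3 = 4 × 0.52001 × 0.11058509 = 0.230021
Relative intensity = 0.230021 / 0.373800 × 100 = 61.54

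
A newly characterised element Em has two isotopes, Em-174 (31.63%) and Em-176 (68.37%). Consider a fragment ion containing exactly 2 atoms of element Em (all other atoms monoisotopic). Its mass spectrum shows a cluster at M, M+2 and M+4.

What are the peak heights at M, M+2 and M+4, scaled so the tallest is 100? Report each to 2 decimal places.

Expanding (0.3163 + 0.6837)^2:
P(M) = 0.3163^2 = 0.100046
P(M+2) = 2 × 0.3163^1 × 0.6837^1 = 0.432509
P(M+4) = 0.6837^2 = 0.467446
The M+4 peak is largest (0.467446); scaling to 100 gives 21.40 : 92.53 : 100.00.

21.40 : 92.53 : 100.00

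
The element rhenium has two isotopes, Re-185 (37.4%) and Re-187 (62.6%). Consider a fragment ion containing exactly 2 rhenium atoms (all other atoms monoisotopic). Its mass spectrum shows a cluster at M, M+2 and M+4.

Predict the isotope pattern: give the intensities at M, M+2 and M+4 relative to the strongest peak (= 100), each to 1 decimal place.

29.9 : 100.0 : 83.7

Each Re atom is independently Re-185 (p = 0.374) or Re-187 (q = 0.626); the cluster is the binomial expansion (p + q)^2.
P(M) = 0.374^2 = 0.139876
P(M+2) = 2 × 0.374^1 × 0.626^1 = 0.468248
P(M+4) = 0.626^2 = 0.391876
The M+2 peak is largest (0.468248); scaling to 100 gives 29.9 : 100.0 : 83.7.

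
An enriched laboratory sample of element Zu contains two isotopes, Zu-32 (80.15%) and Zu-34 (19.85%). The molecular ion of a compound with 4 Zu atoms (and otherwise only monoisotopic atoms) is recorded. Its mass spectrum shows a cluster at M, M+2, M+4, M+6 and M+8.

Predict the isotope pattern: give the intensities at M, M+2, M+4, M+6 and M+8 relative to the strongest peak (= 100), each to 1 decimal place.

The 4 Zu atoms are independent, so intensities follow the terms of (0.8015 + 0.1985)^4.
P(M) = 0.8015^4 = 0.412681
P(M+2) = 4 × 0.8015^3 × 0.1985^1 = 0.408819
P(M+4) = 6 × 0.8015^2 × 0.1985^2 = 0.151873
P(M+6) = 4 × 0.8015^1 × 0.1985^3 = 0.025075
P(M+8) = 0.1985^4 = 0.001553
The M peak is largest (0.412681); scaling to 100 gives 100.0 : 99.1 : 36.8 : 6.1 : 0.4.

100.0 : 99.1 : 36.8 : 6.1 : 0.4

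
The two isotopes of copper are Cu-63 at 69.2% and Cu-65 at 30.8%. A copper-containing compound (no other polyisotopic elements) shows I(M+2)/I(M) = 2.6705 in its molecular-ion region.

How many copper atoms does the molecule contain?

The M+2/M ratio from n Cu atoms is n · q/p = n · 0.308/0.692.
n = 2.6705 × 0.692/0.308 = 6.00 ≈ 6

6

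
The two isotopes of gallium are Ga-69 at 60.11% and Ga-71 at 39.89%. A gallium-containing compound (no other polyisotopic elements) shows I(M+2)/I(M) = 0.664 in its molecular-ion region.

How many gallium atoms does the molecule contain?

With n Ga atoms, P(M+2)/P(M) = C(n,1)·p^(n−1)q / p^n = n·q/p = n · 0.3989/0.6011.
n = 0.664 × 0.6011/0.3989 = 1.00 ≈ 1

1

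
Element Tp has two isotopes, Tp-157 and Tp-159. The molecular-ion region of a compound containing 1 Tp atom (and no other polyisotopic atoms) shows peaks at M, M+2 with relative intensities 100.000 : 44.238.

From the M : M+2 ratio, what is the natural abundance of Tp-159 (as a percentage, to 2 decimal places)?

Write p for the Tp-157 fraction. I(M+2)/I(M) = [C(1,1)·p^0·(1−p)] / p^1 = 1·(1−p)/p = 44.238/100.000 = 0.4424
(1−p)/p = 0.4424/1 = 0.4424  ⇒  p = 1/(1 + 0.4424) = 0.6933
Tp-157: 69.33%, Tp-159: 30.67%.

30.67%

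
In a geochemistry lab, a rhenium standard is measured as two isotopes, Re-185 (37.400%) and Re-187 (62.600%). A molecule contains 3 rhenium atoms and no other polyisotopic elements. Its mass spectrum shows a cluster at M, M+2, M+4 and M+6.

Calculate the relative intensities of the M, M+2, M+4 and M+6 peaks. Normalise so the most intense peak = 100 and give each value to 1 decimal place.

The 3 Re atoms are independent, so intensities follow the terms of (0.37400 + 0.62600)^3.
P(M) = 0.37400^3 = 0.052314
P(M+2) = 3 × 0.37400^2 × 0.62600^1 = 0.262687
P(M+4) = 3 × 0.37400^1 × 0.62600^2 = 0.439685
P(M+6) = 0.62600^3 = 0.245314
The M+4 peak is largest (0.439685); scaling to 100 gives 11.9 : 59.7 : 100.0 : 55.8.

11.9 : 59.7 : 100.0 : 55.8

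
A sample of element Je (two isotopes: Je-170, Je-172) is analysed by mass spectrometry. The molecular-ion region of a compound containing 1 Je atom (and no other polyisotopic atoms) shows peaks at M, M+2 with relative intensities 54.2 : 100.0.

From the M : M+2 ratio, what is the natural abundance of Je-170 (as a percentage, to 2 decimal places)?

35.15%

Let p = fractional abundance of Je-170. I(M+2)/I(M) = [C(1,1)·p^0·(1−p)] / p^1 = 1·(1−p)/p = 100.0/54.2 = 1.8450
(1−p)/p = 1.8450/1 = 1.8450  ⇒  p = 1/(1 + 1.8450) = 0.3515
Je-170: 35.15%, Je-172: 64.85%.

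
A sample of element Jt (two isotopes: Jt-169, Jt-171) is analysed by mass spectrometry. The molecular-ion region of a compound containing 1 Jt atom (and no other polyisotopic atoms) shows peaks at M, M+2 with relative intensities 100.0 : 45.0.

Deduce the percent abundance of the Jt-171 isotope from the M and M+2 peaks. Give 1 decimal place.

31.0%

If p is the fraction of Jt that is Jt-169, then I(M+2)/I(M) = [C(1,1)·p^0·(1−p)] / p^1 = 1·(1−p)/p = 45.0/100.0 = 0.4500
(1−p)/p = 0.4500/1 = 0.4500  ⇒  p = 1/(1 + 0.4500) = 0.6897
Jt-169: 69.0%, Jt-171: 31.0%.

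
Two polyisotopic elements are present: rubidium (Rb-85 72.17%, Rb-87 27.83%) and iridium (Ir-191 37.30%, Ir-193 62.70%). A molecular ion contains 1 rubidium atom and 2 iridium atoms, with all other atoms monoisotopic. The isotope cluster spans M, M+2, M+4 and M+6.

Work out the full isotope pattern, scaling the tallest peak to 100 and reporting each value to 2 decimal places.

24.26 : 90.91 : 100.00 : 26.43

Rubidium pattern (n=1): 0.7217 : 0.2783
Iridium pattern (n=2): 0.139129 : 0.467742 : 0.393129
Convolve the two distributions (both contribute in 2-u steps):
  M: 0.7217×0.139129 = 0.100409
  M+2: 0.7217×0.467742 + 0.2783×0.139129 = 0.376289
  M+4: 0.7217×0.393129 + 0.2783×0.467742 = 0.413894
  M+6: 0.2783×0.393129 = 0.109408
Scale to base peak (0.413894) = 100: 24.26 : 90.91 : 100.00 : 26.43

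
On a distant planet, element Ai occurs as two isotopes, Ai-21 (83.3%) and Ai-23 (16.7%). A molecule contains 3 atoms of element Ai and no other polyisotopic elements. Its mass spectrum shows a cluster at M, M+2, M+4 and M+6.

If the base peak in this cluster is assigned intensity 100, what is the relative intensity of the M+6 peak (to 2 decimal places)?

Term probabilities: M 0.5780, M+2 0.3476, M+4 0.0697, M+6 0.0047. Base peak = M.
P(M) = C(3,0) × 0.833^3 × 0.167^0 = 1 × 0.57800954 × 1.0000 = 0.578010 (base)
P(M+6) = C(3,3) × 0.833^0 × 0.167^3 = 1 × 1.0000 × 0.00465746 = 0.004657
Relative intensity = 0.004657 / 0.578010 × 100 = 0.81

0.81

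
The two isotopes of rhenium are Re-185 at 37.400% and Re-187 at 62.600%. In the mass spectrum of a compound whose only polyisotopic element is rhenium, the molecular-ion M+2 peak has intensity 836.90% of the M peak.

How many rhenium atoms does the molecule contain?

5

With n Re atoms, P(M+2)/P(M) = C(n,1)·p^(n−1)q / p^n = n·q/p = n · 0.62600/0.37400.
n = 8.3690 × 0.37400/0.62600 = 5.00 ≈ 5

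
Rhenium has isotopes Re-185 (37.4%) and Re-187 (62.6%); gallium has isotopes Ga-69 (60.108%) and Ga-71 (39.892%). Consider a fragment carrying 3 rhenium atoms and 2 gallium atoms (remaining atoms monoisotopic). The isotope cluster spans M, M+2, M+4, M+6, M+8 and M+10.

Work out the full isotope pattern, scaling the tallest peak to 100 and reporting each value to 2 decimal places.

5.54 : 35.16 : 85.90 : 100.00 : 54.97 : 11.44

Rhenium pattern (n=3): 0.05231362 : 0.26268713 : 0.43968487 : 0.24531438
Gallium pattern (n=2): 0.36129717 : 0.47956567 : 0.15913717
Convolve the two distributions (both contribute in 2-u steps):
  M: 0.05231362×0.36129717 = 0.018901
  M+2: 0.05231362×0.47956567 + 0.26268713×0.36129717 = 0.119996
  M+4: 0.05231362×0.15913717 + 0.26268713×0.47956567 + 0.43968487×0.36129717 = 0.293158
  M+6: 0.26268713×0.15913717 + 0.43968487×0.47956567 + 0.24531438×0.36129717 = 0.341292
  M+8: 0.43968487×0.15913717 + 0.24531438×0.47956567 = 0.187615
  M+10: 0.24531438×0.15913717 = 0.039039
Scale to base peak (0.341292) = 100: 5.54 : 35.16 : 85.90 : 100.00 : 54.97 : 11.44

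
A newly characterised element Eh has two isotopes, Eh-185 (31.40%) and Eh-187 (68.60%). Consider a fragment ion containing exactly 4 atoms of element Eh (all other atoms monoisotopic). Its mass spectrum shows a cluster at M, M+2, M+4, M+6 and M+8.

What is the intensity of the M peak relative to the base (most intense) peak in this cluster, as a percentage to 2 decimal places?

2.40%

Term probabilities: M 0.0097, M+2 0.0850, M+4 0.2784, M+6 0.4055, M+8 0.2215. Base peak = M+6.
P(M+6) = C(4,3) × 0.3140^1 × 0.6860^3 = 4 × 0.3140 × 0.32282886 = 0.405473 (base)
P(M) = C(4,0) × 0.3140^4 × 0.6860^0 = 1 × 0.00972117 × 1.0000 = 0.009721
Relative intensity = 0.009721 / 0.405473 × 100 = 2.40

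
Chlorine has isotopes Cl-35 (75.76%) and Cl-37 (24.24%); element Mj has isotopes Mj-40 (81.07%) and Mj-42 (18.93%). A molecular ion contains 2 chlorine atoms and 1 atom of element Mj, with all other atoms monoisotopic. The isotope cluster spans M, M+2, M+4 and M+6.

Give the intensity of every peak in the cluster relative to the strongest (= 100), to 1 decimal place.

100.0 : 87.3 : 25.2 : 2.4

Chlorine pattern (n=2): 0.57395776 : 0.36728448 : 0.05875776
Element Mj pattern (n=1): 0.8107 : 0.1893
Convolve the two distributions (both contribute in 2-u steps):
  M: 0.57395776×0.8107 = 0.465308
  M+2: 0.57395776×0.1893 + 0.36728448×0.8107 = 0.406408
  M+4: 0.36728448×0.1893 + 0.05875776×0.8107 = 0.117162
  M+6: 0.05875776×0.1893 = 0.011123
Scale to base peak (0.465308) = 100: 100.0 : 87.3 : 25.2 : 2.4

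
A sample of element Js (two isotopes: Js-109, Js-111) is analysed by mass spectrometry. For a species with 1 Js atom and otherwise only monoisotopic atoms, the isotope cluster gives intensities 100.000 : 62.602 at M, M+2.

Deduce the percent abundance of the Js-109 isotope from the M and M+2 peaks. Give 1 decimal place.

61.5%

Write p for the Js-109 fraction. I(M+2)/I(M) = [C(1,1)·p^0·(1−p)] / p^1 = 1·(1−p)/p = 62.602/100.000 = 0.6260
(1−p)/p = 0.6260/1 = 0.6260  ⇒  p = 1/(1 + 0.6260) = 0.6150
Js-109: 61.5%, Js-111: 38.5%.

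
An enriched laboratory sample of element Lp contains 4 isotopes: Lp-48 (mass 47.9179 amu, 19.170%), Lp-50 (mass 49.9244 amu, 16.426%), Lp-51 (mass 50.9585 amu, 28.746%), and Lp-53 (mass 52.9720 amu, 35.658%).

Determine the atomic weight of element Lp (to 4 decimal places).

50.9237 amu

Weight each isotope mass by its fractional abundance: 0.19170 × 47.9179 + 0.16426 × 49.9244 + 0.28746 × 50.9585 + 0.35658 × 52.9720
= 9.18586 + 8.20058 + 14.64853 + 18.88876 = 50.92373 amu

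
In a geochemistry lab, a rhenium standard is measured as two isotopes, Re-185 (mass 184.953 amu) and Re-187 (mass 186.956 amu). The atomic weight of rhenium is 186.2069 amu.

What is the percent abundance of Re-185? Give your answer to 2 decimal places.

37.40%

Let x be the fractional abundance of Re-185; then Re-187 has abundance 1 − x.
184.953·x + 186.956·(1 − x) = 186.2069
(184.953 − 186.956)·x = 186.2069 − 186.956
x = -0.7491 / -2.003 = 0.37399 → 37.40% Re-185, 62.60% Re-187.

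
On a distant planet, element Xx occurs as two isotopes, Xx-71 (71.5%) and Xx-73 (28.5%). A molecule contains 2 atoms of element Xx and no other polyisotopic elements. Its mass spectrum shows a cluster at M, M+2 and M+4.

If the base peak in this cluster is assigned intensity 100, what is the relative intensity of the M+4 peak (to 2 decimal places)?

15.89

Term probabilities: M 0.5112, M+2 0.4076, M+4 0.0812. Base peak = M.
P(M) = C(2,0) × 0.715^2 × 0.285^0 = 1 × 0.511225 × 1.0000 = 0.511225 (base)
P(M+4) = C(2,2) × 0.715^0 × 0.285^2 = 1 × 1.0000 × 0.081225 = 0.081225
Relative intensity = 0.081225 / 0.511225 × 100 = 15.89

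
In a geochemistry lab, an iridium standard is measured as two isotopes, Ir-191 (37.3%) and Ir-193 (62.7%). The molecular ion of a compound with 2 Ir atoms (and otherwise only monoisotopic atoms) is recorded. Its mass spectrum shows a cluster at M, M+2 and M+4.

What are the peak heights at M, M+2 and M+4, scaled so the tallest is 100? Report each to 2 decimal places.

Expanding (0.373 + 0.627)^2:
P(M) = 0.373^2 = 0.139129
P(M+2) = 2 × 0.373^1 × 0.627^1 = 0.467742
P(M+4) = 0.627^2 = 0.393129
The M+2 peak is largest (0.467742); scaling to 100 gives 29.74 : 100.00 : 84.05.

29.74 : 100.00 : 84.05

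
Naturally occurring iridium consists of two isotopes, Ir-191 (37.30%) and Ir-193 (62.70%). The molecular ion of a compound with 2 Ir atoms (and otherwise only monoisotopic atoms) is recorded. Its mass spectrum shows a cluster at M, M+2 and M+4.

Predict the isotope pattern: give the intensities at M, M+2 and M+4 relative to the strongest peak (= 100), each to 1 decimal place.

29.7 : 100.0 : 84.0

Expanding (0.3730 + 0.6270)^2:
P(M) = 0.3730^2 = 0.139129
P(M+2) = 2 × 0.3730^1 × 0.6270^1 = 0.467742
P(M+4) = 0.6270^2 = 0.393129
The M+2 peak is largest (0.467742); scaling to 100 gives 29.7 : 100.0 : 84.0.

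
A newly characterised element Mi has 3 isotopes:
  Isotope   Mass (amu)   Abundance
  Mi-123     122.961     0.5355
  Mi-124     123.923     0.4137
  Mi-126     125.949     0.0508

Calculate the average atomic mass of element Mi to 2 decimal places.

123.51 amu

Ar = Σ fᵢ·mᵢ = 0.5355 × 122.961 + 0.4137 × 123.923 + 0.0508 × 125.949
= 65.8456 + 51.2669 + 6.3982 = 123.5107 amu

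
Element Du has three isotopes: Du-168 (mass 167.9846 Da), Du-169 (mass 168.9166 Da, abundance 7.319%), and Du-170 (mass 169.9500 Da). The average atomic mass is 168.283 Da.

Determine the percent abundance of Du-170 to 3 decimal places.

The remaining 92.681% is split between Du-168 (fraction x) and Du-170 (fraction 0.92681 − x).
Substituting: 167.9846x + 169.9500(0.92681 − x) = 155.919994046
(167.9846 − 169.9500)x = -1.591365454  ⇒  x = 0.80969, y = 0.11712
Du-168: 80.969%, Du-170: 11.712%.

11.712%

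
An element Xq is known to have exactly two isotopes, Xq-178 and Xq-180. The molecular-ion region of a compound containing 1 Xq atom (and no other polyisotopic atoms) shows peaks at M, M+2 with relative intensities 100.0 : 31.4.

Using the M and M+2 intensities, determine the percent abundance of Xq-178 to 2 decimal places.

76.10%

Let p = fractional abundance of Xq-178. I(M+2)/I(M) = [C(1,1)·p^0·(1−p)] / p^1 = 1·(1−p)/p = 31.4/100.0 = 0.3140
(1−p)/p = 0.3140/1 = 0.3140  ⇒  p = 1/(1 + 0.3140) = 0.7610
Xq-178: 76.10%, Xq-180: 23.90%.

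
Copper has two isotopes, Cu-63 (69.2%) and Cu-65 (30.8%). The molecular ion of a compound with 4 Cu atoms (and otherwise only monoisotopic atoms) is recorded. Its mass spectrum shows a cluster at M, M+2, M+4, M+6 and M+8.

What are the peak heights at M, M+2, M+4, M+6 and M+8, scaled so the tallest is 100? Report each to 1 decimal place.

Expanding (0.692 + 0.308)^4:
P(M) = 0.692^4 = 0.229311
P(M+2) = 4 × 0.692^3 × 0.308^1 = 0.408253
P(M+4) = 6 × 0.692^2 × 0.308^2 = 0.272562
P(M+6) = 4 × 0.692^1 × 0.308^3 = 0.080876
P(M+8) = 0.308^4 = 0.008999
The M+2 peak is largest (0.408253); scaling to 100 gives 56.2 : 100.0 : 66.8 : 19.8 : 2.2.

56.2 : 100.0 : 66.8 : 19.8 : 2.2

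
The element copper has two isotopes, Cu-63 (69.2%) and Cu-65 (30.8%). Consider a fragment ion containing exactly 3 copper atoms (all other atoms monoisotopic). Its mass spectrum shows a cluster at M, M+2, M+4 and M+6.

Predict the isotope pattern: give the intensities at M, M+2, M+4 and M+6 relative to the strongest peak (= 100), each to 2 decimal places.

74.89 : 100.00 : 44.51 : 6.60

The 3 Cu atoms are independent, so intensities follow the terms of (0.692 + 0.308)^3.
P(M) = 0.692^3 = 0.331374
P(M+2) = 3 × 0.692^2 × 0.308^1 = 0.442470
P(M+4) = 3 × 0.692^1 × 0.308^2 = 0.196938
P(M+6) = 0.308^3 = 0.029218
The M+2 peak is largest (0.442470); scaling to 100 gives 74.89 : 100.00 : 44.51 : 6.60.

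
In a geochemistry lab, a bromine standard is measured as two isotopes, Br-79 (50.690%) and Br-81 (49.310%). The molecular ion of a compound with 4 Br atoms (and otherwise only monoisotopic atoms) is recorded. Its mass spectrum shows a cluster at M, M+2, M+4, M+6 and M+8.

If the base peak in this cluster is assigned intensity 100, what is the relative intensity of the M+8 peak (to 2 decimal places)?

(0.50690 + 0.49310)^4 gives M 0.0660, M+2 0.2569, M+4 0.3749, M+6 0.2431, M+8 0.0591; the largest is M+4.
P(M+4) = C(4,2) × 0.50690^2 × 0.49310^2 = 6 × 0.25694761 × 0.24314761 = 0.374857 (base)
P(M+8) = C(4,4) × 0.50690^0 × 0.49310^4 = 1 × 1.0000 × 0.05912076 = 0.059121
Relative intensity = 0.059121 / 0.374857 × 100 = 15.77

15.77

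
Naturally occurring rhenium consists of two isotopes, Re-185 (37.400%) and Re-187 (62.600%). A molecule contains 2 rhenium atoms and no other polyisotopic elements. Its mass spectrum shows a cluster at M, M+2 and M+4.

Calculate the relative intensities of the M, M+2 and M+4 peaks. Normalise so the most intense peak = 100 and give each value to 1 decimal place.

29.9 : 100.0 : 83.7

The 2 Re atoms are independent, so intensities follow the terms of (0.37400 + 0.62600)^2.
P(M) = 0.37400^2 = 0.139876
P(M+2) = 2 × 0.37400^1 × 0.62600^1 = 0.468248
P(M+4) = 0.62600^2 = 0.391876
The M+2 peak is largest (0.468248); scaling to 100 gives 29.9 : 100.0 : 83.7.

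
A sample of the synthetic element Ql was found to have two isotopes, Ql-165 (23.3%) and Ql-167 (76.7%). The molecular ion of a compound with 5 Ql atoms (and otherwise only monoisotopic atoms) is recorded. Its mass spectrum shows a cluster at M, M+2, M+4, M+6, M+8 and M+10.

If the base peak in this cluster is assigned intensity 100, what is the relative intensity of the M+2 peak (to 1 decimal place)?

2.8

Term probabilities: M 0.0007, M+2 0.0113, M+4 0.0744, M+6 0.2450, M+8 0.4032, M+10 0.2654. Base peak = M+8.
P(M+8) = C(5,4) × 0.233^1 × 0.767^4 = 5 × 0.2330 × 0.34608395 = 0.403188 (base)
P(M+2) = C(5,1) × 0.233^4 × 0.767^1 = 5 × 0.0029473 × 0.7670 = 0.011303
Relative intensity = 0.011303 / 0.403188 × 100 = 2.8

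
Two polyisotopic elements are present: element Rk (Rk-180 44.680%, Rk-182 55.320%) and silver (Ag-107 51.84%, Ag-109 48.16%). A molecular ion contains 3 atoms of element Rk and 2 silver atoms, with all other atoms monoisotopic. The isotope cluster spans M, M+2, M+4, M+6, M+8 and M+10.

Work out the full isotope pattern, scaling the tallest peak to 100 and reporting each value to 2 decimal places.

7.33 : 40.83 : 90.58 : 100.00 : 54.92 : 12.00

Element Rk pattern (n=3): 0.08919479 : 0.33130635 : 0.41020293 : 0.16929593
Silver pattern (n=2): 0.26873856 : 0.49932288 : 0.23193856
Convolve the two distributions (both contribute in 2-u steps):
  M: 0.08919479×0.26873856 = 0.023970
  M+2: 0.08919479×0.49932288 + 0.33130635×0.26873856 = 0.133572
  M+4: 0.08919479×0.23193856 + 0.33130635×0.49932288 + 0.41020293×0.26873856 = 0.296354
  M+6: 0.33130635×0.23193856 + 0.41020293×0.49932288 + 0.16929593×0.26873856 = 0.327163
  M+8: 0.41020293×0.23193856 + 0.16929593×0.49932288 = 0.179675
  M+10: 0.16929593×0.23193856 = 0.039266
Scale to base peak (0.327163) = 100: 7.33 : 40.83 : 90.58 : 100.00 : 54.92 : 12.00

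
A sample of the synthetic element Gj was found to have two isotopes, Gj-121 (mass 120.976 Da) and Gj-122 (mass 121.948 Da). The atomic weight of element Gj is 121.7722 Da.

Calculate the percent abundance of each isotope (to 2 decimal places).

Gj-121: 18.09%, Gj-122: 81.91%

With x = fraction of Gj-121 (so Gj-122 is 1 − x):
120.976·x + 121.948·(1 − x) = 121.7722
(120.976 − 121.948)·x = 121.7722 − 121.948
x = -0.1758 / -0.972 = 0.18086 → 18.09% Gj-121, 81.91% Gj-122.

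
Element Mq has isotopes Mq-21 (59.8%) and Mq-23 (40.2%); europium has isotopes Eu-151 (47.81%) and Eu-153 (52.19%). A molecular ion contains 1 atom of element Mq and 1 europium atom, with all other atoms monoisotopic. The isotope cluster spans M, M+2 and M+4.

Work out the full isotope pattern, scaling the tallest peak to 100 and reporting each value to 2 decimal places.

Element Mq pattern (n=1): 0.5980 : 0.4020
Europium pattern (n=1): 0.4781 : 0.5219
Convolve the two distributions (both contribute in 2-u steps):
  M: 0.5980×0.4781 = 0.285904
  M+2: 0.5980×0.5219 + 0.4020×0.4781 = 0.504292
  M+4: 0.4020×0.5219 = 0.209804
Scale to base peak (0.504292) = 100: 56.69 : 100.00 : 41.60

56.69 : 100.00 : 41.60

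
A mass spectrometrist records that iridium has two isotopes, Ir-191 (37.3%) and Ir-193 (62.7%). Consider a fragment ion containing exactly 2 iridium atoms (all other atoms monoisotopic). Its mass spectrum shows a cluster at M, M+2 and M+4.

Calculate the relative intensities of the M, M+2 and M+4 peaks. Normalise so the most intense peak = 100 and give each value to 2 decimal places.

Expanding (0.373 + 0.627)^2:
P(M) = 0.373^2 = 0.139129
P(M+2) = 2 × 0.373^1 × 0.627^1 = 0.467742
P(M+4) = 0.627^2 = 0.393129
The M+2 peak is largest (0.467742); scaling to 100 gives 29.74 : 100.00 : 84.05.

29.74 : 100.00 : 84.05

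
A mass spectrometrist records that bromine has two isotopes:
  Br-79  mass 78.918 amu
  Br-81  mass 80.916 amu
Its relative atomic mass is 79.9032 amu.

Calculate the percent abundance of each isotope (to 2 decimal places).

Br-79: 50.69%, Br-81: 49.31%

Writing the weighted mean with unknown fraction x of Br-79:
78.918·x + 80.916·(1 − x) = 79.9032
(78.918 − 80.916)·x = 79.9032 − 80.916
x = -1.0128 / -1.998 = 0.50691 → 50.69% Br-79, 49.31% Br-81.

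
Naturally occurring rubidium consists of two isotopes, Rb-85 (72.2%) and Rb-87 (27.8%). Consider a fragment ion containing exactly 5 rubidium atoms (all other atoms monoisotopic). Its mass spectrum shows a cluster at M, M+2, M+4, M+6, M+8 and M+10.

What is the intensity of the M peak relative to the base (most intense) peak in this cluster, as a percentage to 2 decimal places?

51.94%

Binomial terms of (0.722 + 0.278)^5: M 0.1962, M+2 0.3777, M+4 0.2909, M+6 0.1120, M+8 0.0216, M+10 0.0017 → M+2 is the base peak.
P(M+2) = C(5,1) × 0.722^4 × 0.278^1 = 5 × 0.27173701 × 0.2780 = 0.377714 (base)
P(M) = C(5,0) × 0.722^5 × 0.278^0 = 1 × 0.19619412 × 1.0000 = 0.196194
Relative intensity = 0.196194 / 0.377714 × 100 = 51.94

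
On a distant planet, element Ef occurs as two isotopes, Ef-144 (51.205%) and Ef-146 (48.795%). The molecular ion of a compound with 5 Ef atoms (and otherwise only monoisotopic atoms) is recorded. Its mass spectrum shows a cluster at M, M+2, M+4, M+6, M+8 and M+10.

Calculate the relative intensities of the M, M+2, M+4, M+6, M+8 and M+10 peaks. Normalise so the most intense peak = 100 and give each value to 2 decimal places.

11.01 : 52.47 : 100.00 : 95.29 : 45.40 : 8.65

The 5 Ef atoms are independent, so intensities follow the terms of (0.51205 + 0.48795)^5.
P(M) = 0.51205^5 = 0.035202
P(M+2) = 5 × 0.51205^4 × 0.48795^1 = 0.167724
P(M+4) = 10 × 0.51205^3 × 0.48795^2 = 0.319660
P(M+6) = 10 × 0.51205^2 × 0.48795^3 = 0.304615
P(M+8) = 5 × 0.51205^1 × 0.48795^4 = 0.145139
P(M+10) = 0.48795^5 = 0.027662
The M+4 peak is largest (0.319660); scaling to 100 gives 11.01 : 52.47 : 100.00 : 95.29 : 45.40 : 8.65.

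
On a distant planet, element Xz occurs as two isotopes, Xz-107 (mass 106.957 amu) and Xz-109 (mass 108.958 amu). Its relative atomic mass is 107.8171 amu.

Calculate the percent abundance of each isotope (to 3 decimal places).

Writing the weighted mean with unknown fraction x of Xz-107:
106.957·x + 108.958·(1 − x) = 107.8171
(106.957 − 108.958)·x = 107.8171 − 108.958
x = -1.1409 / -2.001 = 0.57016 → 57.016% Xz-107, 42.984% Xz-109.

Xz-107: 57.016%, Xz-109: 42.984%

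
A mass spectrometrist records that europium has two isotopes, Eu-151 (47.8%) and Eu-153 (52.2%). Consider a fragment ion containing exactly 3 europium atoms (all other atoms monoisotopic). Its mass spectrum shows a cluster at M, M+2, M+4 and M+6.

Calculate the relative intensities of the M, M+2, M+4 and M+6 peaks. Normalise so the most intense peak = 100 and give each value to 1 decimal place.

The 3 Eu atoms are independent, so intensities follow the terms of (0.478 + 0.522)^3.
P(M) = 0.478^3 = 0.109215
P(M+2) = 3 × 0.478^2 × 0.522^1 = 0.357806
P(M+4) = 3 × 0.478^1 × 0.522^2 = 0.390742
P(M+6) = 0.522^3 = 0.142237
The M+4 peak is largest (0.390742); scaling to 100 gives 28.0 : 91.6 : 100.0 : 36.4.

28.0 : 91.6 : 100.0 : 36.4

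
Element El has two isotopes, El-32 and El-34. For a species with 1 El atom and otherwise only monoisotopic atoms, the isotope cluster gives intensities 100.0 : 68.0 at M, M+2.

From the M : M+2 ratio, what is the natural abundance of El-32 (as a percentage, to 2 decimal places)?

59.52%

Let p = fractional abundance of El-32. I(M+2)/I(M) = [C(1,1)·p^0·(1−p)] / p^1 = 1·(1−p)/p = 68.0/100.0 = 0.6800
(1−p)/p = 0.6800/1 = 0.6800  ⇒  p = 1/(1 + 0.6800) = 0.5952
El-32: 59.52%, El-34: 40.48%.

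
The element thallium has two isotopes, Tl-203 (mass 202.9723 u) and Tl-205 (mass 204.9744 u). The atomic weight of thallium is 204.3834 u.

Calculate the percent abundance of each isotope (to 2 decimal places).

Tl-203: 29.52%, Tl-205: 70.48%

Writing the weighted mean with unknown fraction x of Tl-203:
202.9723·x + 204.9744·(1 − x) = 204.3834
(202.9723 − 204.9744)·x = 204.3834 − 204.9744
x = -0.5910 / -2.0021 = 0.29519 → 29.52% Tl-203, 70.48% Tl-205.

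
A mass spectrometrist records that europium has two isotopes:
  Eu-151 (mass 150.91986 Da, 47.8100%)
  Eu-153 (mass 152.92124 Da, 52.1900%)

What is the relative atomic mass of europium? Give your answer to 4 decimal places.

The abundance-weighted mean is 0.478100 × 150.91986 + 0.521900 × 152.92124
= 72.154785 + 79.809595 = 151.964380 Da

151.9644 Da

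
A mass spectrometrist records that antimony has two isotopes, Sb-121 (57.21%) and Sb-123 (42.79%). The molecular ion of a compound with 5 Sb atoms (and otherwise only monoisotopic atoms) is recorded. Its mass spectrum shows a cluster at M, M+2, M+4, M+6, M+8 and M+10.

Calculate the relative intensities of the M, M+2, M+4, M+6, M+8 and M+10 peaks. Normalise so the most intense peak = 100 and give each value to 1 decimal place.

17.9 : 66.8 : 100.0 : 74.8 : 28.0 : 4.2

Expanding (0.5721 + 0.4279)^5:
P(M) = 0.5721^5 = 0.061286
P(M+2) = 5 × 0.5721^4 × 0.4279^1 = 0.229192
P(M+4) = 10 × 0.5721^3 × 0.4279^2 = 0.342847
P(M+6) = 10 × 0.5721^2 × 0.4279^3 = 0.256431
P(M+8) = 5 × 0.5721^1 × 0.4279^4 = 0.095898
P(M+10) = 0.4279^5 = 0.014345
The M+4 peak is largest (0.342847); scaling to 100 gives 17.9 : 66.8 : 100.0 : 74.8 : 28.0 : 4.2.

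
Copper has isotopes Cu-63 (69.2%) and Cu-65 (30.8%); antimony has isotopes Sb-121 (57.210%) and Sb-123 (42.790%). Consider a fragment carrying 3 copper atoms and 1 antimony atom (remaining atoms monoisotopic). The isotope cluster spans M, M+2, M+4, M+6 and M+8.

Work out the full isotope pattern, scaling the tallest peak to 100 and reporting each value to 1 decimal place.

48.0 : 100.0 : 76.5 : 25.6 : 3.2

Copper pattern (n=3): 0.33137389 : 0.44247034 : 0.19693766 : 0.02921811
Antimony pattern (n=1): 0.5721 : 0.4279
Convolve the two distributions (both contribute in 2-u steps):
  M: 0.33137389×0.5721 = 0.189579
  M+2: 0.33137389×0.4279 + 0.44247034×0.5721 = 0.394932
  M+4: 0.44247034×0.4279 + 0.19693766×0.5721 = 0.302001
  M+6: 0.19693766×0.4279 + 0.02921811×0.5721 = 0.100985
  M+8: 0.02921811×0.4279 = 0.012502
Scale to base peak (0.394932) = 100: 48.0 : 100.0 : 76.5 : 25.6 : 3.2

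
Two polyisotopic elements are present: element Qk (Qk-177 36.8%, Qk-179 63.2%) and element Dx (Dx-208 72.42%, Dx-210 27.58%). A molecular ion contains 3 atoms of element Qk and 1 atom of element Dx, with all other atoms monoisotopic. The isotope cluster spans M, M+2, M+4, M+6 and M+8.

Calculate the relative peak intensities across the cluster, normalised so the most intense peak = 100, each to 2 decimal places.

9.25 : 51.18 : 100.00 : 78.03 : 17.84

Element Qk pattern (n=3): 0.04983603 : 0.2567639 : 0.4409641 : 0.25243597
Element Dx pattern (n=1): 0.7242 : 0.2758
Convolve the two distributions (both contribute in 2-u steps):
  M: 0.04983603×0.7242 = 0.036091
  M+2: 0.04983603×0.2758 + 0.2567639×0.7242 = 0.199693
  M+4: 0.2567639×0.2758 + 0.4409641×0.7242 = 0.390162
  M+6: 0.4409641×0.2758 + 0.25243597×0.7242 = 0.304432
  M+8: 0.25243597×0.2758 = 0.069622
Scale to base peak (0.390162) = 100: 9.25 : 51.18 : 100.00 : 78.03 : 17.84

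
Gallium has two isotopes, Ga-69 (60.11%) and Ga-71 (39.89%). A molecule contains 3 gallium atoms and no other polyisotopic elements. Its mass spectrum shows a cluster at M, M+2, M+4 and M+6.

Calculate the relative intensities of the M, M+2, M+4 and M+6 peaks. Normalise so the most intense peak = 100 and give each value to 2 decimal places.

Each Ga atom is independently Ga-69 (p = 0.6011) or Ga-71 (q = 0.3989); the cluster is the binomial expansion (p + q)^3.
P(M) = 0.6011^3 = 0.217190
P(M+2) = 3 × 0.6011^2 × 0.3989^1 = 0.432393
P(M+4) = 3 × 0.6011^1 × 0.3989^2 = 0.286943
P(M+6) = 0.3989^3 = 0.063473
The M+2 peak is largest (0.432393); scaling to 100 gives 50.23 : 100.00 : 66.36 : 14.68.

50.23 : 100.00 : 66.36 : 14.68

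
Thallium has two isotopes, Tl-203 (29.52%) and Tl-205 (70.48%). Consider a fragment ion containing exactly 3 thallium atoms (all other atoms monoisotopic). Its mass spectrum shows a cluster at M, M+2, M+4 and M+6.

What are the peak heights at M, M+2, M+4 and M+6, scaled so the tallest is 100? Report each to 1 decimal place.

Expanding (0.2952 + 0.7048)^3:
P(M) = 0.2952^3 = 0.025725
P(M+2) = 3 × 0.2952^2 × 0.7048^1 = 0.184255
P(M+4) = 3 × 0.2952^1 × 0.7048^2 = 0.439916
P(M+6) = 0.7048^3 = 0.350104
The M+4 peak is largest (0.439916); scaling to 100 gives 5.8 : 41.9 : 100.0 : 79.6.

5.8 : 41.9 : 100.0 : 79.6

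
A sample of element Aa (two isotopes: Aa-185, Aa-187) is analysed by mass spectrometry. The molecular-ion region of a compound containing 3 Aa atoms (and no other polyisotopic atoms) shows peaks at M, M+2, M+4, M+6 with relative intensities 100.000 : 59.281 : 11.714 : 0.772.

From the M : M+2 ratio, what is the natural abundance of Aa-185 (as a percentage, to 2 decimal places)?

Let p = fractional abundance of Aa-185. I(M+2)/I(M) = [C(3,1)·p^2·(1−p)] / p^3 = 3·(1−p)/p = 59.281/100.000 = 0.5928
(1−p)/p = 0.5928/3 = 0.1976  ⇒  p = 1/(1 + 0.1976) = 0.8350
Aa-185: 83.50%, Aa-187: 16.50%.

83.50%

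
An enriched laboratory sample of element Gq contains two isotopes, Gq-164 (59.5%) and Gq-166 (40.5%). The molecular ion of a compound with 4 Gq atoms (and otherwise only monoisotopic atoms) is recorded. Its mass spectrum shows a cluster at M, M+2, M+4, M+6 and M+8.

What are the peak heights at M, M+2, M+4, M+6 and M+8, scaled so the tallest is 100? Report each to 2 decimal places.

35.97 : 97.94 : 100.00 : 45.38 : 7.72

Each Gq atom is independently Gq-164 (p = 0.595) or Gq-166 (q = 0.405); the cluster is the binomial expansion (p + q)^4.
P(M) = 0.595^4 = 0.125334
P(M+2) = 4 × 0.595^3 × 0.405^1 = 0.341245
P(M+4) = 6 × 0.595^2 × 0.405^2 = 0.348414
P(M+6) = 4 × 0.595^1 × 0.405^3 = 0.158104
P(M+8) = 0.405^4 = 0.026904
The M+4 peak is largest (0.348414); scaling to 100 gives 35.97 : 97.94 : 100.00 : 45.38 : 7.72.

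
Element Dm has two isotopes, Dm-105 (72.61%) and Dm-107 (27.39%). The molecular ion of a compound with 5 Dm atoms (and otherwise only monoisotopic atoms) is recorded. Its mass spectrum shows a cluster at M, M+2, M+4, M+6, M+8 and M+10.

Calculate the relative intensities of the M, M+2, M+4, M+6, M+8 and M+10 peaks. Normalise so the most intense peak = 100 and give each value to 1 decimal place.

53.0 : 100.0 : 75.4 : 28.5 : 5.4 : 0.4

Each Dm atom is independently Dm-105 (p = 0.7261) or Dm-107 (q = 0.2739); the cluster is the binomial expansion (p + q)^5.
P(M) = 0.7261^5 = 0.201828
P(M+2) = 5 × 0.7261^4 × 0.2739^1 = 0.380669
P(M+4) = 10 × 0.7261^3 × 0.2739^2 = 0.287193
P(M+6) = 10 × 0.7261^2 × 0.2739^3 = 0.108335
P(M+8) = 5 × 0.7261^1 × 0.2739^4 = 0.020433
P(M+10) = 0.2739^5 = 0.001542
The M+2 peak is largest (0.380669); scaling to 100 gives 53.0 : 100.0 : 75.4 : 28.5 : 5.4 : 0.4.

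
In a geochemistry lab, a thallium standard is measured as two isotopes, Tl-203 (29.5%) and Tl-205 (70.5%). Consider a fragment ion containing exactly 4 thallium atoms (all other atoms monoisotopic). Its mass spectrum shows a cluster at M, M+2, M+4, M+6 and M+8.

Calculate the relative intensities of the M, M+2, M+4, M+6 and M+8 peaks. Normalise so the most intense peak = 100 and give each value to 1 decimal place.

1.8 : 17.5 : 62.8 : 100.0 : 59.7

Each Tl atom is independently Tl-203 (p = 0.295) or Tl-205 (q = 0.705); the cluster is the binomial expansion (p + q)^4.
P(M) = 0.295^4 = 0.007573
P(M+2) = 4 × 0.295^3 × 0.705^1 = 0.072396
P(M+4) = 6 × 0.295^2 × 0.705^2 = 0.259522
P(M+6) = 4 × 0.295^1 × 0.705^3 = 0.413475
P(M+8) = 0.705^4 = 0.247034
The M+6 peak is largest (0.413475); scaling to 100 gives 1.8 : 17.5 : 62.8 : 100.0 : 59.7.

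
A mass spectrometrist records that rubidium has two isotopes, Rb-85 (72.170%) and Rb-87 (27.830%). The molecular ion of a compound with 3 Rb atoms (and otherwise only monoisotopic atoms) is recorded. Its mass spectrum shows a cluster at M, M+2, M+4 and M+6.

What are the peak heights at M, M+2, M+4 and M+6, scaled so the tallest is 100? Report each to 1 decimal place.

Each Rb atom is independently Rb-85 (p = 0.72170) or Rb-87 (q = 0.27830); the cluster is the binomial expansion (p + q)^3.
P(M) = 0.72170^3 = 0.375898
P(M+2) = 3 × 0.72170^2 × 0.27830^1 = 0.434858
P(M+4) = 3 × 0.72170^1 × 0.27830^2 = 0.167689
P(M+6) = 0.27830^3 = 0.021555
The M+2 peak is largest (0.434858); scaling to 100 gives 86.4 : 100.0 : 38.6 : 5.0.

86.4 : 100.0 : 38.6 : 5.0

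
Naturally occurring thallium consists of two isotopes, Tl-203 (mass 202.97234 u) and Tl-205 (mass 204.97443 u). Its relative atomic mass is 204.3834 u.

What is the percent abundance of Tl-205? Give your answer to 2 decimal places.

Let x be the fractional abundance of Tl-203; then Tl-205 has abundance 1 − x.
202.97234·x + 204.97443·(1 − x) = 204.3834
(202.97234 − 204.97443)·x = 204.3834 − 204.97443
x = -0.59103 / -2.00209 = 0.29521 → 29.52% Tl-203, 70.48% Tl-205.

70.48%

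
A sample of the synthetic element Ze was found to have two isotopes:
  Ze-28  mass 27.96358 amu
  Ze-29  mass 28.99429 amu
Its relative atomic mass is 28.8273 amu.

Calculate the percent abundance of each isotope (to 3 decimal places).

Ze-28: 16.201%, Ze-29: 83.799%

Let x be the fractional abundance of Ze-28; then Ze-29 has abundance 1 − x.
27.96358·x + 28.99429·(1 − x) = 28.8273
(27.96358 − 28.99429)·x = 28.8273 − 28.99429
x = -0.16699 / -1.03071 = 0.16201 → 16.201% Ze-28, 83.799% Ze-29.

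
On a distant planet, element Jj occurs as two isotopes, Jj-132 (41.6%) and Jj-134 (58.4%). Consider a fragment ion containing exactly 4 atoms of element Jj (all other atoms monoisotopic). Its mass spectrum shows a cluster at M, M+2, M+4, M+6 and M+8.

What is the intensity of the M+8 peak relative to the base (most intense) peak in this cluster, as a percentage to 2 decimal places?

32.85%

(0.416 + 0.584)^4 gives M 0.0299, M+2 0.1682, M+4 0.3541, M+6 0.3314, M+8 0.1163; the largest is M+4.
P(M+4) = C(4,2) × 0.416^2 × 0.584^2 = 6 × 0.173056 × 0.341056 = 0.354131 (base)
P(M+8) = C(4,4) × 0.416^0 × 0.584^4 = 1 × 1.0000 × 0.1163192 = 0.116319
Relative intensity = 0.116319 / 0.354131 × 100 = 32.85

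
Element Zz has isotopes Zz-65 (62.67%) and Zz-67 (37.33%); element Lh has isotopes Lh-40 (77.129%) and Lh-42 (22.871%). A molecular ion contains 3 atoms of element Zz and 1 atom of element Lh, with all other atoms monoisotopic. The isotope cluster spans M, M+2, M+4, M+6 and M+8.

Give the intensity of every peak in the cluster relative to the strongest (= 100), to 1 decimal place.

Element Zz pattern (n=3): 0.24613824 : 0.43984396 : 0.26199737 : 0.05202043
Element Lh pattern (n=1): 0.77129 : 0.22871
Convolve the two distributions (both contribute in 2-u steps):
  M: 0.24613824×0.77129 = 0.189844
  M+2: 0.24613824×0.22871 + 0.43984396×0.77129 = 0.395542
  M+4: 0.43984396×0.22871 + 0.26199737×0.77129 = 0.302673
  M+6: 0.26199737×0.22871 + 0.05202043×0.77129 = 0.100044
  M+8: 0.05202043×0.22871 = 0.011898
Scale to base peak (0.395542) = 100: 48.0 : 100.0 : 76.5 : 25.3 : 3.0

48.0 : 100.0 : 76.5 : 25.3 : 3.0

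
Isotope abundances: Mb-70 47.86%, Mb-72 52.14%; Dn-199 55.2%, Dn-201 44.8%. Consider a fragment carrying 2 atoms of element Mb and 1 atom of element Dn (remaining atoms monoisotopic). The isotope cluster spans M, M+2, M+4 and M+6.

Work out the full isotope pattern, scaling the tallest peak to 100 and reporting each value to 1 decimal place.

Element Mb pattern (n=2): 0.22905796 : 0.49908408 : 0.27185796
Element Dn pattern (n=1): 0.5520 : 0.4480
Convolve the two distributions (both contribute in 2-u steps):
  M: 0.22905796×0.5520 = 0.126440
  M+2: 0.22905796×0.4480 + 0.49908408×0.5520 = 0.378112
  M+4: 0.49908408×0.4480 + 0.27185796×0.5520 = 0.373655
  M+6: 0.27185796×0.4480 = 0.121792
Scale to base peak (0.378112) = 100: 33.4 : 100.0 : 98.8 : 32.2

33.4 : 100.0 : 98.8 : 32.2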